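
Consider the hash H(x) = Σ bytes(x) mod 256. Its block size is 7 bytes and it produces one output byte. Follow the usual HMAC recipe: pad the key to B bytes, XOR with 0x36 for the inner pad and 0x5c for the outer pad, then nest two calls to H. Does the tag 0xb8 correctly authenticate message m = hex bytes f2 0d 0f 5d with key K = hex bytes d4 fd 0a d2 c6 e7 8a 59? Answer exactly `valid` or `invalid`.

invalid

Key hex bytes d4 fd 0a d2 c6 e7 8a 59 is 8 bytes > B = 7, so hash it first: H(key) = 3d, then zero-pad to 7 bytes: K' = 3d 00 00 00 00 00 00.
K' ⊕ ipad = 0b 36 36 36 36 36 36; K' ⊕ opad = 61 5c 5c 5c 5c 5c 5c.
Inner hash: sum = 11+54+54+54+54+54+54+242+13+15+93 = 698; mod 256 = 186 → ba.
Outer hash (recomputed tag): sum = 97+92+92+92+92+92+92+186 = 835; mod 256 = 67 → 43.
Recomputed tag = 43; claimed = b8 → mismatch.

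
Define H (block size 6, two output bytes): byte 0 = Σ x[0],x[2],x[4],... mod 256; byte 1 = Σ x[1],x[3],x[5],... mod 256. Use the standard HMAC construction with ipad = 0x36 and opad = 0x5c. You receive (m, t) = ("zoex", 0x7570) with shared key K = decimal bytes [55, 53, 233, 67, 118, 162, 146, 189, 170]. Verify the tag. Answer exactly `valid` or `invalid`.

invalid

Key decimal bytes [55, 53, 233, 67, 118, 162, 146, 189, 170] = 37 35 e9 43 76 a2 92 bd aa is 9 bytes > B = 6, so hash it first: H(key) = d2 d7, then zero-pad to 6 bytes: K' = d2 d7 00 00 00 00.
K' ⊕ ipad = e4 e1 36 36 36 36; K' ⊕ opad = 8e 8b 5c 5c 5c 5c.
Inner hash: even-index sum = 559 mod 256 = 47; odd-index sum = 564 mod 256 = 52 → 2f 34.
Outer hash (recomputed tag): even-index sum = 373 mod 256 = 117; odd-index sum = 375 mod 256 = 119 → 75 77.
Recomputed tag = 7577; claimed = 7570 → mismatch.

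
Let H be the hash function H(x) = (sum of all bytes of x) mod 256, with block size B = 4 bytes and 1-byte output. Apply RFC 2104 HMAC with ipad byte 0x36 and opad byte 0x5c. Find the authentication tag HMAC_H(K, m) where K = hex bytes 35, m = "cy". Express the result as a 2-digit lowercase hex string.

fe

Key hex bytes 35 is 1 byte ≤ B = 4; zero-pad to 4 bytes: K' = 35 00 00 00.
K' ⊕ ipad = 03 36 36 36.  K' ⊕ opad = 69 5c 5c 5c.
Inner input = (K'⊕ipad) ∥ m = 03 36 36 36 ∥ 63 79.
Inner hash: sum = 3+54+54+54+99+121 = 385; mod 256 = 129 → 81.
Outer input = (K'⊕opad) ∥ inner = 69 5c 5c 5c ∥ 81.
Outer hash (tag): sum = 105+92+92+92+129 = 510; mod 256 = 254 → fe.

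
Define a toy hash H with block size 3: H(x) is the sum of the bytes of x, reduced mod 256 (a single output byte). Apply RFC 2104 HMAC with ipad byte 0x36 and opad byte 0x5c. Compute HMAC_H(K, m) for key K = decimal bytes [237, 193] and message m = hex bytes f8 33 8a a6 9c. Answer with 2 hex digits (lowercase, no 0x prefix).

a9

Key decimal bytes [237, 193] = ed c1 is 2 bytes ≤ B = 3; zero-pad to 3 bytes: K' = ed c1 00.
K' ⊕ ipad = db f7 36.  K' ⊕ opad = b1 9d 5c.
Inner input = (K'⊕ipad) ∥ m = db f7 36 ∥ f8 33 8a a6 9c.
Inner hash: sum = 219+247+54+248+51+138+166+156 = 1279; mod 256 = 255 → ff.
Outer input = (K'⊕opad) ∥ inner = b1 9d 5c ∥ ff.
Outer hash (tag): sum = 177+157+92+255 = 681; mod 256 = 169 → a9.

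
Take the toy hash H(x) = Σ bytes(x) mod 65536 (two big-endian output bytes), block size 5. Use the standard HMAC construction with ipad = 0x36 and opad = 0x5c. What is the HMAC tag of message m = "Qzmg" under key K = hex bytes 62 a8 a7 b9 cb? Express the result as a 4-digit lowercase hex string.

045b

Key hex bytes 62 a8 a7 b9 cb is exactly B = 5 bytes: K' = 62 a8 a7 b9 cb.
K' ⊕ ipad = 54 9e 91 8f fd.  K' ⊕ opad = 3e f4 fb e5 97.
Inner input = (K'⊕ipad) ∥ m = 54 9e 91 8f fd ∥ 51 7a 6d 67.
Inner hash: sum = 84+158+145+143+253+81+122+109+103 = 1198 → 04 ae.
Outer input = (K'⊕opad) ∥ inner = 3e f4 fb e5 97 ∥ 04 ae.
Outer hash (tag): sum = 62+244+251+229+151+4+174 = 1115 → 04 5b.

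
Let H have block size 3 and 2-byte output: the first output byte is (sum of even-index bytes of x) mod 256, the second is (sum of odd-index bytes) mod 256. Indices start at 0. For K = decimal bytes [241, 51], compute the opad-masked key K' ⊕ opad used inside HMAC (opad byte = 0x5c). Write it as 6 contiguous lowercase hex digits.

ad6f5c

Key decimal bytes [241, 51] = f1 33 is 2 bytes ≤ B = 3; zero-pad to 3 bytes: K' = f1 33 00.
XOR each byte with 0x5c: f1⊕5c=ad, 33⊕5c=6f, 00⊕5c=5c.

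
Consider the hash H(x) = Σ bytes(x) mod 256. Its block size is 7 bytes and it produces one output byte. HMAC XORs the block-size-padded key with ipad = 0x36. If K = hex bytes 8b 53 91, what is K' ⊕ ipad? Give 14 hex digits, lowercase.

bd65a736363636

Key hex bytes 8b 53 91 is 3 bytes ≤ B = 7; zero-pad to 7 bytes: K' = 8b 53 91 00 00 00 00.
XOR each byte with 0x36: 8b⊕36=bd, 53⊕36=65, 91⊕36=a7, 00⊕36=36, 00⊕36=36, 00⊕36=36, 00⊕36=36.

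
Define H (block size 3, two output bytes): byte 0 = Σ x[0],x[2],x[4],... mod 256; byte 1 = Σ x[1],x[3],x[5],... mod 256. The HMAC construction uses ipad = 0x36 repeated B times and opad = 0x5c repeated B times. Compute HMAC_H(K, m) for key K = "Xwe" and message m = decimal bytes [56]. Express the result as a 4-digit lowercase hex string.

b6ec

Key "Xwe" = 58 77 65 is exactly B = 3 bytes: K' = 58 77 65.
K' ⊕ ipad = 6e 41 53.  K' ⊕ opad = 04 2b 39.
Inner input = (K'⊕ipad) ∥ m = 6e 41 53 ∥ 38.
Inner hash: even-index sum = 193 mod 256 = 193; odd-index sum = 121 mod 256 = 121 → c1 79.
Outer input = (K'⊕opad) ∥ inner = 04 2b 39 ∥ c1 79.
Outer hash (tag): even-index sum = 182 mod 256 = 182; odd-index sum = 236 mod 256 = 236 → b6 ec.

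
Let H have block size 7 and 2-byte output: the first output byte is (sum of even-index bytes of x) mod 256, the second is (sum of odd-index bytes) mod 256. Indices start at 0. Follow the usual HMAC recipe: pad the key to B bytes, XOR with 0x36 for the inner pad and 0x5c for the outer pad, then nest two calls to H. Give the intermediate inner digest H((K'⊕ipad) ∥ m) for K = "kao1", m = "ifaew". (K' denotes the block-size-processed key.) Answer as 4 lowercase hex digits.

Key "kao1" = 6b 61 6f 31 is 4 bytes ≤ B = 7; zero-pad to 7 bytes: K' = 6b 61 6f 31 00 00 00.
K' ⊕ ipad = 5d 57 59 07 36 36 36.
Inner input = 5d 57 59 07 36 36 36 ∥ 69 66 61 65 77.
Inner hash: even-index sum = 493 mod 256 = 237; odd-index sum = 469 mod 256 = 213 → ed d5.

edd5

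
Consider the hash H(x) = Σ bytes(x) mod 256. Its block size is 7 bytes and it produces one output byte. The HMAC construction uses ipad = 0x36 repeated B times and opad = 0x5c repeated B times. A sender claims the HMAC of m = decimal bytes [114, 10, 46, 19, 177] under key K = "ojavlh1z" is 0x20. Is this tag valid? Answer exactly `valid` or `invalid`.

Key "ojavlh1z" = 6f 6a 61 76 6c 68 31 7a is 8 bytes > B = 7, so hash it first: H(key) = 2f, then zero-pad to 7 bytes: K' = 2f 00 00 00 00 00 00.
K' ⊕ ipad = 19 36 36 36 36 36 36; K' ⊕ opad = 73 5c 5c 5c 5c 5c 5c.
Inner hash: sum = 25+54+54+54+54+54+54+114+10+46+19+177 = 715; mod 256 = 203 → cb.
Outer hash (recomputed tag): sum = 115+92+92+92+92+92+92+203 = 870; mod 256 = 102 → 66.
Recomputed tag = 66; claimed = 20 → mismatch.

invalid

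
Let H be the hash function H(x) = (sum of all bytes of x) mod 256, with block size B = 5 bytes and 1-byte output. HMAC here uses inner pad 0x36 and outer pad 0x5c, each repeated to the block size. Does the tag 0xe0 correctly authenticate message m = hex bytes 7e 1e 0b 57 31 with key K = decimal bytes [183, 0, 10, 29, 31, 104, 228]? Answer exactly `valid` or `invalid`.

invalid

Key decimal bytes [183, 0, 10, 29, 31, 104, 228] = b7 00 0a 1d 1f 68 e4 is 7 bytes > B = 5, so hash it first: H(key) = 49, then zero-pad to 5 bytes: K' = 49 00 00 00 00.
K' ⊕ ipad = 7f 36 36 36 36; K' ⊕ opad = 15 5c 5c 5c 5c.
Inner hash: sum = 127+54+54+54+54+126+30+11+87+49 = 646; mod 256 = 134 → 86.
Outer hash (recomputed tag): sum = 21+92+92+92+92+134 = 523; mod 256 = 11 → 0b.
Recomputed tag = 0b; claimed = e0 → mismatch.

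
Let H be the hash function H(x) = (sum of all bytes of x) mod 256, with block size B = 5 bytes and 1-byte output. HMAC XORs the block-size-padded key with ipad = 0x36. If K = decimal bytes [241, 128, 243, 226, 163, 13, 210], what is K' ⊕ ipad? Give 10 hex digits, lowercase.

fe36363636

Key decimal bytes [241, 128, 243, 226, 163, 13, 210] = f1 80 f3 e2 a3 0d d2 is 7 bytes > B = 5, so hash it first: H(key) = c8, then zero-pad to 5 bytes: K' = c8 00 00 00 00.
XOR each byte with 0x36: c8⊕36=fe, 00⊕36=36, 00⊕36=36, 00⊕36=36, 00⊕36=36.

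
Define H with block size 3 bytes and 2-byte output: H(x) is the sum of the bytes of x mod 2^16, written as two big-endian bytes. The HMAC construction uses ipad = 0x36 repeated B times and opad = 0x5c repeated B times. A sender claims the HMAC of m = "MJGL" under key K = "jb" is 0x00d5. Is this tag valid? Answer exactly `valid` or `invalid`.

invalid

Key "jb" = 6a 62 is 2 bytes ≤ B = 3; zero-pad to 3 bytes: K' = 6a 62 00.
K' ⊕ ipad = 5c 54 36; K' ⊕ opad = 36 3e 5c.
Inner hash: sum = 92+84+54+77+74+71+76 = 528 → 02 10.
Outer hash (recomputed tag): sum = 54+62+92+2+16 = 226 → 00 e2.
Recomputed tag = 00e2; claimed = 00d5 → mismatch.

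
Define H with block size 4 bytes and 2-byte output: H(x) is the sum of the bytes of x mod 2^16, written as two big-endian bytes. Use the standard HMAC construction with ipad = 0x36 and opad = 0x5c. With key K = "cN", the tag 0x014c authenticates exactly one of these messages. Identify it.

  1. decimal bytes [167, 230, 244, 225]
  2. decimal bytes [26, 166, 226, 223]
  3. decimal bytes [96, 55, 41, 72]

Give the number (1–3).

3

Key "cN" = 63 4e is 2 bytes ≤ B = 4; zero-pad to 4 bytes: K' = 63 4e 00 00.
K' ⊕ ipad = 55 78 36 36; K' ⊕ opad = 3f 12 5c 5c.
m1: inner = H(55 78 36 36 a7 e6 f4 e1) = 04 9b; tag = H(3f 12 5c 5c 04 9b) = 01a8
m2: inner = H(55 78 36 36 1a a6 e2 df) = 03 ba; tag = H(3f 12 5c 5c 03 ba) = 01c6
m3: inner = H(55 78 36 36 60 37 29 48) = 02 41; tag = H(3f 12 5c 5c 02 41) = 014c ← matches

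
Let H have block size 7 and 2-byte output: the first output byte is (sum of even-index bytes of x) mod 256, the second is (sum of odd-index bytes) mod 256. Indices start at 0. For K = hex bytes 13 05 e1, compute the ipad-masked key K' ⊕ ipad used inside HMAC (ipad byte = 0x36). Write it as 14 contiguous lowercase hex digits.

2533d736363636

Key hex bytes 13 05 e1 is 3 bytes ≤ B = 7; zero-pad to 7 bytes: K' = 13 05 e1 00 00 00 00.
XOR each byte with 0x36: 13⊕36=25, 05⊕36=33, e1⊕36=d7, 00⊕36=36, 00⊕36=36, 00⊕36=36, 00⊕36=36.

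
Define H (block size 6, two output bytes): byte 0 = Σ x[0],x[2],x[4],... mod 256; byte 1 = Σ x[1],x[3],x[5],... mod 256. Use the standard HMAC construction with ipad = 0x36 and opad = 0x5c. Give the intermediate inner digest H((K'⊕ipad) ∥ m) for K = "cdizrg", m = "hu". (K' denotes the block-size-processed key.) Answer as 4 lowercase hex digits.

6064

Key "cdizrg" = 63 64 69 7a 72 67 is exactly B = 6 bytes: K' = 63 64 69 7a 72 67.
K' ⊕ ipad = 55 52 5f 4c 44 51.
Inner input = 55 52 5f 4c 44 51 ∥ 68 75.
Inner hash: even-index sum = 352 mod 256 = 96; odd-index sum = 356 mod 256 = 100 → 60 64.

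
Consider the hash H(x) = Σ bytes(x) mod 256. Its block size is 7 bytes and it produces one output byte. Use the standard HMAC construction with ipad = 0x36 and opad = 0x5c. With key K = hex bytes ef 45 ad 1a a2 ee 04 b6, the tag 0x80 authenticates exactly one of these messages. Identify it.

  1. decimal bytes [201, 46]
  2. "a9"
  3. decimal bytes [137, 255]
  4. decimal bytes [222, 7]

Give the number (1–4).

3

Key hex bytes ef 45 ad 1a a2 ee 04 b6 is 8 bytes > B = 7, so hash it first: H(key) = 45, then zero-pad to 7 bytes: K' = 45 00 00 00 00 00 00.
K' ⊕ ipad = 73 36 36 36 36 36 36; K' ⊕ opad = 19 5c 5c 5c 5c 5c 5c.
m1: inner = H(73 36 36 36 36 36 36 c9 2e) = ae; tag = H(19 5c 5c 5c 5c 5c 5c ae) = ef
m2: inner = H(73 36 36 36 36 36 36 61 39) = 51; tag = H(19 5c 5c 5c 5c 5c 5c 51) = 92
m3: inner = H(73 36 36 36 36 36 36 89 ff) = 3f; tag = H(19 5c 5c 5c 5c 5c 5c 3f) = 80 ← matches
m4: inner = H(73 36 36 36 36 36 36 de 07) = 9c; tag = H(19 5c 5c 5c 5c 5c 5c 9c) = dd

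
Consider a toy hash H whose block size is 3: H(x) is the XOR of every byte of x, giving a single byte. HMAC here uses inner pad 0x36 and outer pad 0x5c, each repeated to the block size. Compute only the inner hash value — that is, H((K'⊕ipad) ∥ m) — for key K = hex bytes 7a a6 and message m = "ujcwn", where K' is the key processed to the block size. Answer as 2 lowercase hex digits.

8f

Key hex bytes 7a a6 is 2 bytes ≤ B = 3; zero-pad to 3 bytes: K' = 7a a6 00.
K' ⊕ ipad = 4c 90 36.
Inner input = 4c 90 36 ∥ 75 6a 63 77 6e.
Inner hash: XOR 4c⊕90⊕36⊕75⊕6a⊕63⊕77⊕6e = 8f.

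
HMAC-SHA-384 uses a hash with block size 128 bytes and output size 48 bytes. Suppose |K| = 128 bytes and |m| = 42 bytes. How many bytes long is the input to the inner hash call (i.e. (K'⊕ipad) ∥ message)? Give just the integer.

170

Key is 128 ≤ 128 bytes, zero-padded: |K'| = 128.
Inner input = (K'⊕ipad) ∥ m → 128 + 42 = 170 bytes.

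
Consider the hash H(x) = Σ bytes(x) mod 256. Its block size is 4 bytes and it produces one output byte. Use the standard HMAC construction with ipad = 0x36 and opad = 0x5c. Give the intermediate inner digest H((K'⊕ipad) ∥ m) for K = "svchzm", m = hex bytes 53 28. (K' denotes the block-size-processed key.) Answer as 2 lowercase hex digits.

ca

Key "svchzm" = 73 76 63 68 7a 6d is 6 bytes > B = 4, so hash it first: H(key) = 9b, then zero-pad to 4 bytes: K' = 9b 00 00 00.
K' ⊕ ipad = ad 36 36 36.
Inner input = ad 36 36 36 ∥ 53 28.
Inner hash: sum = 173+54+54+54+83+40 = 458; mod 256 = 202 → ca.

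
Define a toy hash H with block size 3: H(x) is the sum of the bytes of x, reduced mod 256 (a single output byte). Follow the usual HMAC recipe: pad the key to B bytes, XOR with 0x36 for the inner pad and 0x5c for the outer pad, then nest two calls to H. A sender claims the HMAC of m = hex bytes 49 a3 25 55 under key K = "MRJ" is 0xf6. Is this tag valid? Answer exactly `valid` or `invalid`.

Key "MRJ" = 4d 52 4a is exactly B = 3 bytes: K' = 4d 52 4a.
K' ⊕ ipad = 7b 64 7c; K' ⊕ opad = 11 0e 16.
Inner hash: sum = 123+100+124+73+163+37+85 = 705; mod 256 = 193 → c1.
Outer hash (recomputed tag): sum = 17+14+22+193 = 246 → f6.
Recomputed tag = f6; claimed = f6 → match.

valid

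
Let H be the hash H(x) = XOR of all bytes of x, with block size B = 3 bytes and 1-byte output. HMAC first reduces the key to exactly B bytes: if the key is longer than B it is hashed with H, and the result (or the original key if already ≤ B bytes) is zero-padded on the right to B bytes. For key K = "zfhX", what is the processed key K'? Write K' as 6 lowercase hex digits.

|K| = 4 > B = 3, so first hash the key.
H(K): XOR 7a⊕66⊕68⊕58 = 2c.
Zero-pad H(K) = 2c to 3 bytes: K' = 2c 00 00.

2c0000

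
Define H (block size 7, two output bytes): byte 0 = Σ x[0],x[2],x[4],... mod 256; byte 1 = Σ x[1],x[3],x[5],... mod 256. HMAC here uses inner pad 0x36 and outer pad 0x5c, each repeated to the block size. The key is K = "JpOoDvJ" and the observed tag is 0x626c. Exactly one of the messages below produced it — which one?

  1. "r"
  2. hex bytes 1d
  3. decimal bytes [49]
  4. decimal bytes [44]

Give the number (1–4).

Key "JpOoDvJ" = 4a 70 4f 6f 44 76 4a is exactly B = 7 bytes: K' = 4a 70 4f 6f 44 76 4a.
K' ⊕ ipad = 7c 46 79 59 72 40 7c; K' ⊕ opad = 16 2c 13 33 18 2a 16.
m1: inner = H(7c 46 79 59 72 40 7c 72) = e3 51; tag = H(16 2c 13 33 18 2a 16 e3 51) = a86c
m2: inner = H(7c 46 79 59 72 40 7c 1d) = e3 fc; tag = H(16 2c 13 33 18 2a 16 e3 fc) = 536c
m3: inner = H(7c 46 79 59 72 40 7c 31) = e3 10; tag = H(16 2c 13 33 18 2a 16 e3 10) = 676c
m4: inner = H(7c 46 79 59 72 40 7c 2c) = e3 0b; tag = H(16 2c 13 33 18 2a 16 e3 0b) = 626c ← matches

4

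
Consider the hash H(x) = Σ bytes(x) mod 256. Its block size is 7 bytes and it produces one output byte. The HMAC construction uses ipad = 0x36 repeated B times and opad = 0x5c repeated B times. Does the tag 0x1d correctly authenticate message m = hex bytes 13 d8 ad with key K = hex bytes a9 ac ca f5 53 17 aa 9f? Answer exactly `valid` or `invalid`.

invalid

Key hex bytes a9 ac ca f5 53 17 aa 9f is 8 bytes > B = 7, so hash it first: H(key) = c7, then zero-pad to 7 bytes: K' = c7 00 00 00 00 00 00.
K' ⊕ ipad = f1 36 36 36 36 36 36; K' ⊕ opad = 9b 5c 5c 5c 5c 5c 5c.
Inner hash: sum = 241+54+54+54+54+54+54+19+216+173 = 973; mod 256 = 205 → cd.
Outer hash (recomputed tag): sum = 155+92+92+92+92+92+92+205 = 912; mod 256 = 144 → 90.
Recomputed tag = 90; claimed = 1d → mismatch.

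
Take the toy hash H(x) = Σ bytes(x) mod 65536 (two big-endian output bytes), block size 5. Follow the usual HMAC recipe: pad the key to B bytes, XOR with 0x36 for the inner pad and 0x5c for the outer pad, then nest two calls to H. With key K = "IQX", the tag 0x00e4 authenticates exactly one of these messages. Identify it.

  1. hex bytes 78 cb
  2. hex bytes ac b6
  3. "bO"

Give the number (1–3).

Key "IQX" = 49 51 58 is 3 bytes ≤ B = 5; zero-pad to 5 bytes: K' = 49 51 58 00 00.
K' ⊕ ipad = 7f 67 6e 36 36; K' ⊕ opad = 15 0d 04 5c 5c.
m1: inner = H(7f 67 6e 36 36 78 cb) = 03 03; tag = H(15 0d 04 5c 5c 03 03) = 00e4 ← matches
m2: inner = H(7f 67 6e 36 36 ac b6) = 03 22; tag = H(15 0d 04 5c 5c 03 22) = 0103
m3: inner = H(7f 67 6e 36 36 62 4f) = 02 71; tag = H(15 0d 04 5c 5c 02 71) = 0151

1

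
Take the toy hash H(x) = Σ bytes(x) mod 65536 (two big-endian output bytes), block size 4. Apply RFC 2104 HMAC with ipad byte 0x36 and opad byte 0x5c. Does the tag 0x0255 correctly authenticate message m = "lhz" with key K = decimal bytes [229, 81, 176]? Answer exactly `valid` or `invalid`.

valid

Key decimal bytes [229, 81, 176] = e5 51 b0 is 3 bytes ≤ B = 4; zero-pad to 4 bytes: K' = e5 51 b0 00.
K' ⊕ ipad = d3 67 86 36; K' ⊕ opad = b9 0d ec 5c.
Inner hash: sum = 211+103+134+54+108+104+122 = 836 → 03 44.
Outer hash (recomputed tag): sum = 185+13+236+92+3+68 = 597 → 02 55.
Recomputed tag = 0255; claimed = 0255 → match.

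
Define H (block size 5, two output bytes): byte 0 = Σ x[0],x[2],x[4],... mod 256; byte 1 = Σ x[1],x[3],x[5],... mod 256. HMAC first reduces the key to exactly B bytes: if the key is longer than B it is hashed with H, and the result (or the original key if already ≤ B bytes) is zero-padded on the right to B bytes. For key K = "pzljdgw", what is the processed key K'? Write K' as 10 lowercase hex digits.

|K| = 7 > B = 5, so first hash the key.
H(K): even-index sum = 439 mod 256 = 183; odd-index sum = 331 mod 256 = 75 → b7 4b.
Zero-pad H(K) = b7 4b to 5 bytes: K' = b7 4b 00 00 00.

b74b000000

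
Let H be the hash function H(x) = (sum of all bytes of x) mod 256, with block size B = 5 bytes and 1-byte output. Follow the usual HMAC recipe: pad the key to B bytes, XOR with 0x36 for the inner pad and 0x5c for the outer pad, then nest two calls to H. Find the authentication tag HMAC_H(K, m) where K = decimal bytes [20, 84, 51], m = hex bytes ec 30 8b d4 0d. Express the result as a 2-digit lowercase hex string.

f4

Key decimal bytes [20, 84, 51] = 14 54 33 is 3 bytes ≤ B = 5; zero-pad to 5 bytes: K' = 14 54 33 00 00.
K' ⊕ ipad = 22 62 05 36 36.  K' ⊕ opad = 48 08 6f 5c 5c.
Inner input = (K'⊕ipad) ∥ m = 22 62 05 36 36 ∥ ec 30 8b d4 0d.
Inner hash: sum = 34+98+5+54+54+236+48+139+212+13 = 893; mod 256 = 125 → 7d.
Outer input = (K'⊕opad) ∥ inner = 48 08 6f 5c 5c ∥ 7d.
Outer hash (tag): sum = 72+8+111+92+92+125 = 500; mod 256 = 244 → f4.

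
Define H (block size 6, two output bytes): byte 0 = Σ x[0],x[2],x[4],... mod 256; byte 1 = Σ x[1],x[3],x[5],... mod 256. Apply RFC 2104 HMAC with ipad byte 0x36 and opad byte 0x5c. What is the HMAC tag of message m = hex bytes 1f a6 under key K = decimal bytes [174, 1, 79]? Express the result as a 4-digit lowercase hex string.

c75e

Key decimal bytes [174, 1, 79] = ae 01 4f is 3 bytes ≤ B = 6; zero-pad to 6 bytes: K' = ae 01 4f 00 00 00.
K' ⊕ ipad = 98 37 79 36 36 36.  K' ⊕ opad = f2 5d 13 5c 5c 5c.
Inner input = (K'⊕ipad) ∥ m = 98 37 79 36 36 36 ∥ 1f a6.
Inner hash: even-index sum = 358 mod 256 = 102; odd-index sum = 329 mod 256 = 73 → 66 49.
Outer input = (K'⊕opad) ∥ inner = f2 5d 13 5c 5c 5c ∥ 66 49.
Outer hash (tag): even-index sum = 455 mod 256 = 199; odd-index sum = 350 mod 256 = 94 → c7 5e.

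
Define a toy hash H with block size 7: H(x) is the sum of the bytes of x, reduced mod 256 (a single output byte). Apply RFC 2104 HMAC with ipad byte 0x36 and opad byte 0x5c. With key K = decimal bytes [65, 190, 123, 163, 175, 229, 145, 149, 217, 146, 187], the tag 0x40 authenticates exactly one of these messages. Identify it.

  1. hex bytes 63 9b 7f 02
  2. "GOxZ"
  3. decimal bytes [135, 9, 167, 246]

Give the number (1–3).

2

Key decimal bytes [65, 190, 123, 163, 175, 229, 145, 149, 217, 146, 187] = 41 be 7b a3 af e5 91 95 d9 92 bb is 11 bytes > B = 7, so hash it first: H(key) = fd, then zero-pad to 7 bytes: K' = fd 00 00 00 00 00 00.
K' ⊕ ipad = cb 36 36 36 36 36 36; K' ⊕ opad = a1 5c 5c 5c 5c 5c 5c.
m1: inner = H(cb 36 36 36 36 36 36 63 9b 7f 02) = 8e; tag = H(a1 5c 5c 5c 5c 5c 5c 8e) = 57
m2: inner = H(cb 36 36 36 36 36 36 47 4f 78 5a) = 77; tag = H(a1 5c 5c 5c 5c 5c 5c 77) = 40 ← matches
m3: inner = H(cb 36 36 36 36 36 36 87 09 a7 f6) = 3c; tag = H(a1 5c 5c 5c 5c 5c 5c 3c) = 05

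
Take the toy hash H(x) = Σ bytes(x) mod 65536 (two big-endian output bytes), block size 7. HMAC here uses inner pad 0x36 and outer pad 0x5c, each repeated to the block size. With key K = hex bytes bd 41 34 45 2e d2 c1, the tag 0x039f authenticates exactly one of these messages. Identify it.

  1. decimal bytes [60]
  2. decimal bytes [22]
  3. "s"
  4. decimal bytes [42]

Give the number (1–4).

Key hex bytes bd 41 34 45 2e d2 c1 is exactly B = 7 bytes: K' = bd 41 34 45 2e d2 c1.
K' ⊕ ipad = 8b 77 02 73 18 e4 f7; K' ⊕ opad = e1 1d 68 19 72 8e 9d.
m1: inner = H(8b 77 02 73 18 e4 f7 3c) = 03 a6; tag = H(e1 1d 68 19 72 8e 9d 03 a6) = 03c5
m2: inner = H(8b 77 02 73 18 e4 f7 16) = 03 80; tag = H(e1 1d 68 19 72 8e 9d 03 80) = 039f ← matches
m3: inner = H(8b 77 02 73 18 e4 f7 73) = 03 dd; tag = H(e1 1d 68 19 72 8e 9d 03 dd) = 03fc
m4: inner = H(8b 77 02 73 18 e4 f7 2a) = 03 94; tag = H(e1 1d 68 19 72 8e 9d 03 94) = 03b3

2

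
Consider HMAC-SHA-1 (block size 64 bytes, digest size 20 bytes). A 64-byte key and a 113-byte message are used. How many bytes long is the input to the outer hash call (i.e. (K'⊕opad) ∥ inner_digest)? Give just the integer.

Key is 64 ≤ 64 bytes, zero-padded: |K'| = 64.
Outer input = (K'⊕opad) ∥ H(inner) → 64 + 20 = 84 bytes.

84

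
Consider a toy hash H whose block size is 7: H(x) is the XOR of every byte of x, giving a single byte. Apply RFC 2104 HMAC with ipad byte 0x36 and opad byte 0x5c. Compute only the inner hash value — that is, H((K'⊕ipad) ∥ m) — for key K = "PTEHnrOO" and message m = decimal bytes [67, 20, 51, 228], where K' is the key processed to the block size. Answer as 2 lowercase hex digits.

Key "PTEHnrOO" = 50 54 45 48 6e 72 4f 4f is 8 bytes > B = 7, so hash it first: H(key) = 15, then zero-pad to 7 bytes: K' = 15 00 00 00 00 00 00.
K' ⊕ ipad = 23 36 36 36 36 36 36.
Inner input = 23 36 36 36 36 36 36 ∥ 43 14 33 e4.
Inner hash: XOR 23⊕36⊕36⊕36⊕36⊕36⊕36⊕43⊕14⊕33⊕e4 = a3.

a3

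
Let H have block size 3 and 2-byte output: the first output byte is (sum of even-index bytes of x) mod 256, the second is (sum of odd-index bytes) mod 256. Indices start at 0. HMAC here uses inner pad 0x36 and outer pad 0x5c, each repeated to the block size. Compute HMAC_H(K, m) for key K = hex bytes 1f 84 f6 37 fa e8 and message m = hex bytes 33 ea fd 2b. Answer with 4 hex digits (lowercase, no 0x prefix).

Key hex bytes 1f 84 f6 37 fa e8 is 6 bytes > B = 3, so hash it first: H(key) = 0f a3, then zero-pad to 3 bytes: K' = 0f a3 00.
K' ⊕ ipad = 39 95 36.  K' ⊕ opad = 53 ff 5c.
Inner input = (K'⊕ipad) ∥ m = 39 95 36 ∥ 33 ea fd 2b.
Inner hash: even-index sum = 388 mod 256 = 132; odd-index sum = 453 mod 256 = 197 → 84 c5.
Outer input = (K'⊕opad) ∥ inner = 53 ff 5c ∥ 84 c5.
Outer hash (tag): even-index sum = 372 mod 256 = 116; odd-index sum = 387 mod 256 = 131 → 74 83.

7483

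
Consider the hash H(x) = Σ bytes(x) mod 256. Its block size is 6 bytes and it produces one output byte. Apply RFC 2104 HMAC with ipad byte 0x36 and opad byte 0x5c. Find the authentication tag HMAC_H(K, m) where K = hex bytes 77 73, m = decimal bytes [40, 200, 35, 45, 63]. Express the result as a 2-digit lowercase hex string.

Key hex bytes 77 73 is 2 bytes ≤ B = 6; zero-pad to 6 bytes: K' = 77 73 00 00 00 00.
K' ⊕ ipad = 41 45 36 36 36 36.  K' ⊕ opad = 2b 2f 5c 5c 5c 5c.
Inner input = (K'⊕ipad) ∥ m = 41 45 36 36 36 36 ∥ 28 c8 23 2d 3f.
Inner hash: sum = 65+69+54+54+54+54+40+200+35+45+63 = 733; mod 256 = 221 → dd.
Outer input = (K'⊕opad) ∥ inner = 2b 2f 5c 5c 5c 5c ∥ dd.
Outer hash (tag): sum = 43+47+92+92+92+92+221 = 679; mod 256 = 167 → a7.

a7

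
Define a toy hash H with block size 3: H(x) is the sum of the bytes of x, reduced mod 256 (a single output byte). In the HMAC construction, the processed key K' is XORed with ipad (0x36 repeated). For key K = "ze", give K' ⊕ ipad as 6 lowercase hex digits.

4c5336

Key "ze" = 7a 65 is 2 bytes ≤ B = 3; zero-pad to 3 bytes: K' = 7a 65 00.
XOR each byte with 0x36: 7a⊕36=4c, 65⊕36=53, 00⊕36=36.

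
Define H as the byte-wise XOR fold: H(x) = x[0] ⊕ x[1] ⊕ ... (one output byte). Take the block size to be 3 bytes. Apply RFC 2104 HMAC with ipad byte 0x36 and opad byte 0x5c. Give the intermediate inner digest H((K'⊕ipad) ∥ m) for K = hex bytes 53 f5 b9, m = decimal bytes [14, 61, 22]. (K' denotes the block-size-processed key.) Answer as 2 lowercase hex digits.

0c

Key hex bytes 53 f5 b9 is exactly B = 3 bytes: K' = 53 f5 b9.
K' ⊕ ipad = 65 c3 8f.
Inner input = 65 c3 8f ∥ 0e 3d 16.
Inner hash: XOR 65⊕c3⊕8f⊕0e⊕3d⊕16 = 0c.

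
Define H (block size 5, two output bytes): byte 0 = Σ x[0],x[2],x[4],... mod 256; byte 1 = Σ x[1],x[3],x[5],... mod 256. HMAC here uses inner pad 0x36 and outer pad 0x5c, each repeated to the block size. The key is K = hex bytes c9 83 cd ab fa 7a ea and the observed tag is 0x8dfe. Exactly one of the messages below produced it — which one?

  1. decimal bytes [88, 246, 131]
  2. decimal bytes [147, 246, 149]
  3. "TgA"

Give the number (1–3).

1

Key hex bytes c9 83 cd ab fa 7a ea is 7 bytes > B = 5, so hash it first: H(key) = 7a a8, then zero-pad to 5 bytes: K' = 7a a8 00 00 00.
K' ⊕ ipad = 4c 9e 36 36 36; K' ⊕ opad = 26 f4 5c 5c 5c.
m1: inner = H(4c 9e 36 36 36 58 f6 83) = ae af; tag = H(26 f4 5c 5c 5c ae af) = 8dfe ← matches
m2: inner = H(4c 9e 36 36 36 93 f6 95) = ae fc; tag = H(26 f4 5c 5c 5c ae fc) = dafe
m3: inner = H(4c 9e 36 36 36 54 67 41) = 1f 69; tag = H(26 f4 5c 5c 5c 1f 69) = 476f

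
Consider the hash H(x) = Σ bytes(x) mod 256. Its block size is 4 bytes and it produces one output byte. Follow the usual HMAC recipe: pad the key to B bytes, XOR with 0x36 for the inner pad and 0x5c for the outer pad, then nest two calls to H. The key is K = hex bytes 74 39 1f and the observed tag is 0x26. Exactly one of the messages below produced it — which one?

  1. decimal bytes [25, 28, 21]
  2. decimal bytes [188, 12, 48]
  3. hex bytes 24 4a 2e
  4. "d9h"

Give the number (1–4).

Key hex bytes 74 39 1f is 3 bytes ≤ B = 4; zero-pad to 4 bytes: K' = 74 39 1f 00.
K' ⊕ ipad = 42 0f 29 36; K' ⊕ opad = 28 65 43 5c.
m1: inner = H(42 0f 29 36 19 1c 15) = fa; tag = H(28 65 43 5c fa) = 26 ← matches
m2: inner = H(42 0f 29 36 bc 0c 30) = a8; tag = H(28 65 43 5c a8) = d4
m3: inner = H(42 0f 29 36 24 4a 2e) = 4c; tag = H(28 65 43 5c 4c) = 78
m4: inner = H(42 0f 29 36 64 39 68) = b5; tag = H(28 65 43 5c b5) = e1

1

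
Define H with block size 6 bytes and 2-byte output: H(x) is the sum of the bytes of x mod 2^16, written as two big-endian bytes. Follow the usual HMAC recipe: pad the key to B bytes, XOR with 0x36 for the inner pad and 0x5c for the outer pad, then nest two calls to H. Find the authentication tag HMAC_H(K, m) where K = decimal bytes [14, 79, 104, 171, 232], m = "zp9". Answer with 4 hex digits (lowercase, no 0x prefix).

Key decimal bytes [14, 79, 104, 171, 232] = 0e 4f 68 ab e8 is 5 bytes ≤ B = 6; zero-pad to 6 bytes: K' = 0e 4f 68 ab e8 00.
K' ⊕ ipad = 38 79 5e 9d de 36.  K' ⊕ opad = 52 13 34 f7 b4 5c.
Inner input = (K'⊕ipad) ∥ m = 38 79 5e 9d de 36 ∥ 7a 70 39.
Inner hash: sum = 56+121+94+157+222+54+122+112+57 = 995 → 03 e3.
Outer input = (K'⊕opad) ∥ inner = 52 13 34 f7 b4 5c ∥ 03 e3.
Outer hash (tag): sum = 82+19+52+247+180+92+3+227 = 902 → 03 86.

0386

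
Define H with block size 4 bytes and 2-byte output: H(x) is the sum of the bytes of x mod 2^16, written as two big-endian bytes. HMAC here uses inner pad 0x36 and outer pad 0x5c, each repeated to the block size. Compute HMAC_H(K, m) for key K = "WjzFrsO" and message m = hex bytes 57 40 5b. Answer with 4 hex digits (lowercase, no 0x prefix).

Key "WjzFrsO" = 57 6a 7a 46 72 73 4f is 7 bytes > B = 4, so hash it first: H(key) = 02 b5, then zero-pad to 4 bytes: K' = 02 b5 00 00.
K' ⊕ ipad = 34 83 36 36.  K' ⊕ opad = 5e e9 5c 5c.
Inner input = (K'⊕ipad) ∥ m = 34 83 36 36 ∥ 57 40 5b.
Inner hash: sum = 52+131+54+54+87+64+91 = 533 → 02 15.
Outer input = (K'⊕opad) ∥ inner = 5e e9 5c 5c ∥ 02 15.
Outer hash (tag): sum = 94+233+92+92+2+21 = 534 → 02 16.

0216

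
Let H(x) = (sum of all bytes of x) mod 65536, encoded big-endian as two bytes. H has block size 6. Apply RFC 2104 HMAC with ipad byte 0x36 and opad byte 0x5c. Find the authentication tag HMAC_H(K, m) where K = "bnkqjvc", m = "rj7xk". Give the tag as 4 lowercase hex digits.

035f

Key "bnkqjvc" = 62 6e 6b 71 6a 76 63 is 7 bytes > B = 6, so hash it first: H(key) = 02 ef, then zero-pad to 6 bytes: K' = 02 ef 00 00 00 00.
K' ⊕ ipad = 34 d9 36 36 36 36.  K' ⊕ opad = 5e b3 5c 5c 5c 5c.
Inner input = (K'⊕ipad) ∥ m = 34 d9 36 36 36 36 ∥ 72 6a 37 78 6b.
Inner hash: sum = 52+217+54+54+54+54+114+106+55+120+107 = 987 → 03 db.
Outer input = (K'⊕opad) ∥ inner = 5e b3 5c 5c 5c 5c ∥ 03 db.
Outer hash (tag): sum = 94+179+92+92+92+92+3+219 = 863 → 03 5f.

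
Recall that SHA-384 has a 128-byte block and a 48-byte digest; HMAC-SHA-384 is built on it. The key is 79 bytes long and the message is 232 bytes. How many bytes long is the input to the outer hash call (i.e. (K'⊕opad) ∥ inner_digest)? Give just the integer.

Key is 79 ≤ 128 bytes, zero-padded: |K'| = 128.
Outer input = (K'⊕opad) ∥ H(inner) → 128 + 48 = 176 bytes.

176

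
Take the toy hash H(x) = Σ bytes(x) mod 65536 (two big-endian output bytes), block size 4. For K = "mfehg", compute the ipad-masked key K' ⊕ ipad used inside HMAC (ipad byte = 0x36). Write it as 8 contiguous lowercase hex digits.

Key "mfehg" = 6d 66 65 68 67 is 5 bytes > B = 4, so hash it first: H(key) = 02 07, then zero-pad to 4 bytes: K' = 02 07 00 00.
XOR each byte with 0x36: 02⊕36=34, 07⊕36=31, 00⊕36=36, 00⊕36=36.

34313636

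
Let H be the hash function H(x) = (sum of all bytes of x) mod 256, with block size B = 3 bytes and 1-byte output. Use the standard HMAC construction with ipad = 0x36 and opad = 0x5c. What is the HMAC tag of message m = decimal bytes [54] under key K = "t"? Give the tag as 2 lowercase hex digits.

Key "t" = 74 is 1 byte ≤ B = 3; zero-pad to 3 bytes: K' = 74 00 00.
K' ⊕ ipad = 42 36 36.  K' ⊕ opad = 28 5c 5c.
Inner input = (K'⊕ipad) ∥ m = 42 36 36 ∥ 36.
Inner hash: sum = 66+54+54+54 = 228 → e4.
Outer input = (K'⊕opad) ∥ inner = 28 5c 5c ∥ e4.
Outer hash (tag): sum = 40+92+92+228 = 452; mod 256 = 196 → c4.

c4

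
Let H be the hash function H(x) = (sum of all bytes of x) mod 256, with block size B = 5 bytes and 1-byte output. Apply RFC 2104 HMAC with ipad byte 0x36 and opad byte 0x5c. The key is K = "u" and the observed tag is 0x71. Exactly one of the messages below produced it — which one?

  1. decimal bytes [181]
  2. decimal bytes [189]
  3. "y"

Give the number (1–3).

2

Key "u" = 75 is 1 byte ≤ B = 5; zero-pad to 5 bytes: K' = 75 00 00 00 00.
K' ⊕ ipad = 43 36 36 36 36; K' ⊕ opad = 29 5c 5c 5c 5c.
m1: inner = H(43 36 36 36 36 b5) = d0; tag = H(29 5c 5c 5c 5c d0) = 69
m2: inner = H(43 36 36 36 36 bd) = d8; tag = H(29 5c 5c 5c 5c d8) = 71 ← matches
m3: inner = H(43 36 36 36 36 79) = 94; tag = H(29 5c 5c 5c 5c 94) = 2d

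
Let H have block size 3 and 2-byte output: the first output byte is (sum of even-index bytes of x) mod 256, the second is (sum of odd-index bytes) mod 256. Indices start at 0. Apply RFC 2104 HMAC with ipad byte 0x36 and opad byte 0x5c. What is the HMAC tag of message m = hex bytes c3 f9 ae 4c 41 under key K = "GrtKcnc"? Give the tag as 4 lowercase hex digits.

08a9

Key "GrtKcnc" = 47 72 74 4b 63 6e 63 is 7 bytes > B = 3, so hash it first: H(key) = 81 2b, then zero-pad to 3 bytes: K' = 81 2b 00.
K' ⊕ ipad = b7 1d 36.  K' ⊕ opad = dd 77 5c.
Inner input = (K'⊕ipad) ∥ m = b7 1d 36 ∥ c3 f9 ae 4c 41.
Inner hash: even-index sum = 562 mod 256 = 50; odd-index sum = 463 mod 256 = 207 → 32 cf.
Outer input = (K'⊕opad) ∥ inner = dd 77 5c ∥ 32 cf.
Outer hash (tag): even-index sum = 520 mod 256 = 8; odd-index sum = 169 mod 256 = 169 → 08 a9.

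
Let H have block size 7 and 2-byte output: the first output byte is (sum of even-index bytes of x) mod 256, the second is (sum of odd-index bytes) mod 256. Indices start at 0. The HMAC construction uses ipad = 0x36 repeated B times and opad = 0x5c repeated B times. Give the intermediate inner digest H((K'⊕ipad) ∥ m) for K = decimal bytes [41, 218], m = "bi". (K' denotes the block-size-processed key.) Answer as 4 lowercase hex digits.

2aba

Key decimal bytes [41, 218] = 29 da is 2 bytes ≤ B = 7; zero-pad to 7 bytes: K' = 29 da 00 00 00 00 00.
K' ⊕ ipad = 1f ec 36 36 36 36 36.
Inner input = 1f ec 36 36 36 36 36 ∥ 62 69.
Inner hash: even-index sum = 298 mod 256 = 42; odd-index sum = 442 mod 256 = 186 → 2a ba.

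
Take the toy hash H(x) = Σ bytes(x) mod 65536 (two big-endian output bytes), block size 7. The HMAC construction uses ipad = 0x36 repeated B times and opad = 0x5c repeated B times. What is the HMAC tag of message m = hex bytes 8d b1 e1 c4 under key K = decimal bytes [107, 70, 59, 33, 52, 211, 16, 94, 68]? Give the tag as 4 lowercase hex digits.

02de

Key decimal bytes [107, 70, 59, 33, 52, 211, 16, 94, 68] = 6b 46 3b 21 34 d3 10 5e 44 is 9 bytes > B = 7, so hash it first: H(key) = 02 c6, then zero-pad to 7 bytes: K' = 02 c6 00 00 00 00 00.
K' ⊕ ipad = 34 f0 36 36 36 36 36.  K' ⊕ opad = 5e 9a 5c 5c 5c 5c 5c.
Inner input = (K'⊕ipad) ∥ m = 34 f0 36 36 36 36 36 ∥ 8d b1 e1 c4.
Inner hash: sum = 52+240+54+54+54+54+54+141+177+225+196 = 1301 → 05 15.
Outer input = (K'⊕opad) ∥ inner = 5e 9a 5c 5c 5c 5c 5c ∥ 05 15.
Outer hash (tag): sum = 94+154+92+92+92+92+92+5+21 = 734 → 02 de.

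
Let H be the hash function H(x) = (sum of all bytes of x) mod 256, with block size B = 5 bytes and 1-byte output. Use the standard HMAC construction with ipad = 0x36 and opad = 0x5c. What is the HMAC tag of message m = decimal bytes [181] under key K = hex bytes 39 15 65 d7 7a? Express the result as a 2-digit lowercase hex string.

Key hex bytes 39 15 65 d7 7a is exactly B = 5 bytes: K' = 39 15 65 d7 7a.
K' ⊕ ipad = 0f 23 53 e1 4c.  K' ⊕ opad = 65 49 39 8b 26.
Inner input = (K'⊕ipad) ∥ m = 0f 23 53 e1 4c ∥ b5.
Inner hash: sum = 15+35+83+225+76+181 = 615; mod 256 = 103 → 67.
Outer input = (K'⊕opad) ∥ inner = 65 49 39 8b 26 ∥ 67.
Outer hash (tag): sum = 101+73+57+139+38+103 = 511; mod 256 = 255 → ff.

ff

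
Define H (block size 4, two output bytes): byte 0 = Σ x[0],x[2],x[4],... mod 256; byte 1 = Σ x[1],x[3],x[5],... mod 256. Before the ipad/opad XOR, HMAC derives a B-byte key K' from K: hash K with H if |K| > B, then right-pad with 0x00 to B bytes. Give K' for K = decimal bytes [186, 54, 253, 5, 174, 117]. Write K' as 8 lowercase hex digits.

65b00000

|K| = 6 > B = 4, so first hash the key.
H(K): even-index sum = 613 mod 256 = 101; odd-index sum = 176 mod 256 = 176 → 65 b0.
Zero-pad H(K) = 65 b0 to 4 bytes: K' = 65 b0 00 00.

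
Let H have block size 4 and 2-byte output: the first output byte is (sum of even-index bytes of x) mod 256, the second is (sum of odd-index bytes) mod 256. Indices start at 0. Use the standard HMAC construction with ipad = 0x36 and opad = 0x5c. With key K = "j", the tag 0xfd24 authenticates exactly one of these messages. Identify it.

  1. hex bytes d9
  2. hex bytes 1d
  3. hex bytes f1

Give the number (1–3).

1

Key "j" = 6a is 1 byte ≤ B = 4; zero-pad to 4 bytes: K' = 6a 00 00 00.
K' ⊕ ipad = 5c 36 36 36; K' ⊕ opad = 36 5c 5c 5c.
m1: inner = H(5c 36 36 36 d9) = 6b 6c; tag = H(36 5c 5c 5c 6b 6c) = fd24 ← matches
m2: inner = H(5c 36 36 36 1d) = af 6c; tag = H(36 5c 5c 5c af 6c) = 4124
m3: inner = H(5c 36 36 36 f1) = 83 6c; tag = H(36 5c 5c 5c 83 6c) = 1524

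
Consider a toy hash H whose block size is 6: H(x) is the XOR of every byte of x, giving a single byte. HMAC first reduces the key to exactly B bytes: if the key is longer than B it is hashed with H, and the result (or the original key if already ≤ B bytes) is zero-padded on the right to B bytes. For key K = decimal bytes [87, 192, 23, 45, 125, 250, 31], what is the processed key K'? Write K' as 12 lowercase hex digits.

350000000000

|K| = 7 > B = 6, so first hash the key.
H(K): XOR 57⊕c0⊕17⊕2d⊕7d⊕fa⊕1f = 35.
Zero-pad H(K) = 35 to 6 bytes: K' = 35 00 00 00 00 00.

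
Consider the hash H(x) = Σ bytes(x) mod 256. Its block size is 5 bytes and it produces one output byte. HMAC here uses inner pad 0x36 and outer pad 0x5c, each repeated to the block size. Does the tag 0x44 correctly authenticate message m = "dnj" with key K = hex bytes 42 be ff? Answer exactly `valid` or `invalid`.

invalid

Key hex bytes 42 be ff is 3 bytes ≤ B = 5; zero-pad to 5 bytes: K' = 42 be ff 00 00.
K' ⊕ ipad = 74 88 c9 36 36; K' ⊕ opad = 1e e2 a3 5c 5c.
Inner hash: sum = 116+136+201+54+54+100+110+106 = 877; mod 256 = 109 → 6d.
Outer hash (recomputed tag): sum = 30+226+163+92+92+109 = 712; mod 256 = 200 → c8.
Recomputed tag = c8; claimed = 44 → mismatch.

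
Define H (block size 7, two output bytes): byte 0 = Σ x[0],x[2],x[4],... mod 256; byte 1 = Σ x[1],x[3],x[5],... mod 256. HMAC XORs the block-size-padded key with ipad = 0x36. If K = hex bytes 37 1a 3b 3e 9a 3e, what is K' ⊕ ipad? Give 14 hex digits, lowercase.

Key hex bytes 37 1a 3b 3e 9a 3e is 6 bytes ≤ B = 7; zero-pad to 7 bytes: K' = 37 1a 3b 3e 9a 3e 00.
XOR each byte with 0x36: 37⊕36=01, 1a⊕36=2c, 3b⊕36=0d, 3e⊕36=08, 9a⊕36=ac, 3e⊕36=08, 00⊕36=36.

012c0d08ac0836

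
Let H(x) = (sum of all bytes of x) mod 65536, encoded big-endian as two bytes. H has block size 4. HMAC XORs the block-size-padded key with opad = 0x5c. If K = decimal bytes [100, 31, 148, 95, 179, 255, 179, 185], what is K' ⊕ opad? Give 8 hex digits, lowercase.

58c85c5c

Key decimal bytes [100, 31, 148, 95, 179, 255, 179, 185] = 64 1f 94 5f b3 ff b3 b9 is 8 bytes > B = 4, so hash it first: H(key) = 04 94, then zero-pad to 4 bytes: K' = 04 94 00 00.
XOR each byte with 0x5c: 04⊕5c=58, 94⊕5c=c8, 00⊕5c=5c, 00⊕5c=5c.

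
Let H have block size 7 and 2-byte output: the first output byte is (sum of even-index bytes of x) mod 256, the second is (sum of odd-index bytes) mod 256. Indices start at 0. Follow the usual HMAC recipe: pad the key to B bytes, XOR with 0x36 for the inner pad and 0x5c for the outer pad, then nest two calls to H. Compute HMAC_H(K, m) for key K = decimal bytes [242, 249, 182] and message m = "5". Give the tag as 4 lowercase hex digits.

c00d

Key decimal bytes [242, 249, 182] = f2 f9 b6 is 3 bytes ≤ B = 7; zero-pad to 7 bytes: K' = f2 f9 b6 00 00 00 00.
K' ⊕ ipad = c4 cf 80 36 36 36 36.  K' ⊕ opad = ae a5 ea 5c 5c 5c 5c.
Inner input = (K'⊕ipad) ∥ m = c4 cf 80 36 36 36 36 ∥ 35.
Inner hash: even-index sum = 432 mod 256 = 176; odd-index sum = 368 mod 256 = 112 → b0 70.
Outer input = (K'⊕opad) ∥ inner = ae a5 ea 5c 5c 5c 5c ∥ b0 70.
Outer hash (tag): even-index sum = 704 mod 256 = 192; odd-index sum = 525 mod 256 = 13 → c0 0d.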